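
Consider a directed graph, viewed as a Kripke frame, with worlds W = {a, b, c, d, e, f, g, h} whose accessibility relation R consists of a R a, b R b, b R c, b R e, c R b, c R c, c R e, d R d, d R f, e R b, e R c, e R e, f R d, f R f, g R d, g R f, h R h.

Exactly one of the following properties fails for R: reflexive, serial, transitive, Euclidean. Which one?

Reflexive: no — g is not related to itself.
Serial: yes — every world has a successor (e.g. a R a).
Transitive: yes — every two-step R-path is closed by a direct edge.
Euclidean: yes — any two successors of a common world are R-related.
Only reflexive fails.

reflexive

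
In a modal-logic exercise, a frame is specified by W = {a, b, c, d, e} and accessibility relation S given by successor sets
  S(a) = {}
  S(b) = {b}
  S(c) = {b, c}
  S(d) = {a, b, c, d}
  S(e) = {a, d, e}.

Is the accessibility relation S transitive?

No

Transitive: no — e S d and d S b, but not e S b.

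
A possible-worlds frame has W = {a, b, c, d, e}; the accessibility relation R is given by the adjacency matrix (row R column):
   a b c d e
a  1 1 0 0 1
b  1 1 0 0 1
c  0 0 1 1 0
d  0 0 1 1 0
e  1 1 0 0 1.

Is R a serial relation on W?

Yes

Serial: yes — every world has a successor (e.g. a R a).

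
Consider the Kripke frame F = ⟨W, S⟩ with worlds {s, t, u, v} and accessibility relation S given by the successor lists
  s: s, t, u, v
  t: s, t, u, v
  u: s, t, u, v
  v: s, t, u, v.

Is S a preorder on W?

Yes

Reflexive: yes — every world is S-related to itself.
Transitive: yes — every two-step S-path is closed by a direct edge.
So S is a preorder.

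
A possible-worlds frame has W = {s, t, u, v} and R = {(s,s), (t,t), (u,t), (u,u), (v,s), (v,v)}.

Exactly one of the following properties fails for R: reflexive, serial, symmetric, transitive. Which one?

symmetric

Reflexive: yes — every world is R-related to itself.
Serial: yes — every world has a successor (e.g. s R s).
Symmetric: no — u R t but not t R u.
Transitive: yes — every two-step R-path is closed by a direct edge.
Only symmetric fails.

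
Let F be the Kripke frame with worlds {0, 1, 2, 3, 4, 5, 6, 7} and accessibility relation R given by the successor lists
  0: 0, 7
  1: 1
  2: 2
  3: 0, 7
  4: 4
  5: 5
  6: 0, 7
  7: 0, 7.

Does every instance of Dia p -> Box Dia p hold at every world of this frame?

Axiom 5 corresponds to the accessibility relation being Euclidean.
Euclidean: yes — any two successors of a common world are R-related.

Yes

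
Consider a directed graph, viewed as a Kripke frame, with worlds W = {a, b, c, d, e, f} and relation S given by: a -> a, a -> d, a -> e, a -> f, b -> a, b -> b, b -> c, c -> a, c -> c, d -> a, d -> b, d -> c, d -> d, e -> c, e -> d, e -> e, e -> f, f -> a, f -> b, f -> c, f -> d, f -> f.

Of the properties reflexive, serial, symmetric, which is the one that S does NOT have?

Reflexive: yes — every world is S-related to itself.
Serial: yes — every world has a successor (e.g. a S a).
Symmetric: no — a S e but not e S a.
Only symmetric fails.

symmetric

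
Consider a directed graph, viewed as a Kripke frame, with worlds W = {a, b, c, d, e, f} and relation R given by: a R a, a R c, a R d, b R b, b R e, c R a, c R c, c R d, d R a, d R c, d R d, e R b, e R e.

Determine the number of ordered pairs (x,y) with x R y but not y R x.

0

R is symmetric; there are no such tuples.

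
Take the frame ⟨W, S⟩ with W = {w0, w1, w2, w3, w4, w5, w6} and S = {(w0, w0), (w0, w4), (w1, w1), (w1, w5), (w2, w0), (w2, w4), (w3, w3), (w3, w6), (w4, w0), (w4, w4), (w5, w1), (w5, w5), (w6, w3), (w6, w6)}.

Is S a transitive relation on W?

Yes

Transitive: yes — every two-step S-path is closed by a direct edge.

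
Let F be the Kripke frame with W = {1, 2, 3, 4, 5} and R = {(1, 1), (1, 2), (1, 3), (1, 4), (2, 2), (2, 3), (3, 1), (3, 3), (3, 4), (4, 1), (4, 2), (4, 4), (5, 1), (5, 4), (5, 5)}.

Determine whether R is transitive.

Transitive: no — 2 R 3 and 3 R 1, but not 2 R 1.

No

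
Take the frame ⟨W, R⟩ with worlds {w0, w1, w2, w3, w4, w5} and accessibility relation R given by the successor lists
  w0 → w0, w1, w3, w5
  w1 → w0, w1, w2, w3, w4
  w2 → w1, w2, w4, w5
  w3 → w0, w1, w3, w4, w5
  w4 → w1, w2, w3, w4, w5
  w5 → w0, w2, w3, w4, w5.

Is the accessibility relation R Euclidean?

No

Euclidean: no — w0 R w1 and w0 R w5, but not w1 R w5.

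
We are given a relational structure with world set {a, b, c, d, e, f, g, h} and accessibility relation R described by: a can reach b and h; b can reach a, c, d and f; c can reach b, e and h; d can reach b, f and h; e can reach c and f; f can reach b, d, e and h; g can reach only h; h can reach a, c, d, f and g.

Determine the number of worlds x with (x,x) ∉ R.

8

Enumerating: a, b, c, d, e, f, g, h.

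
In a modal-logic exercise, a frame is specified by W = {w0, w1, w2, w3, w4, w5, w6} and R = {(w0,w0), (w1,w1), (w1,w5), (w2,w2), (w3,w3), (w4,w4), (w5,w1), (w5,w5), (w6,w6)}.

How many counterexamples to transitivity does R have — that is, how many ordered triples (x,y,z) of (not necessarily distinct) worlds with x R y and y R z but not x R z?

0

R is transitive; there are no such tuples.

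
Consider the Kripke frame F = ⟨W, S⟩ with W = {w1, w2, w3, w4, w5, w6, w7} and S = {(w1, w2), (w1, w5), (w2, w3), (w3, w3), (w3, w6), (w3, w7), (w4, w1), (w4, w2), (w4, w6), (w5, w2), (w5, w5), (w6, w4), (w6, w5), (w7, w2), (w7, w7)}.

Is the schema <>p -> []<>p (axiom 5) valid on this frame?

No

By correspondence theory, 5 is valid on a frame iff S is Euclidean.
Euclidean: no — w1 S w2 and w1 S w5, but not w2 S w5.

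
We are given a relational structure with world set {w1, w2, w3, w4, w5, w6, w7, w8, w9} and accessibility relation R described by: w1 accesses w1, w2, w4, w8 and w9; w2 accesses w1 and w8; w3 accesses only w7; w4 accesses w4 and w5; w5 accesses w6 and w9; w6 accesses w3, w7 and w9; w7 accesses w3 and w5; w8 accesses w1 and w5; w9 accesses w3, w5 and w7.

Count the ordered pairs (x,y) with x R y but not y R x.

12

Enumerating: (w1,w4), (w1,w9), (w2,w8), (w4,w5), (w5,w6), (w6,w3), (w6,w7), (w6,w9), (w7,w5), (w8,w5), (w9,w3), (w9,w7).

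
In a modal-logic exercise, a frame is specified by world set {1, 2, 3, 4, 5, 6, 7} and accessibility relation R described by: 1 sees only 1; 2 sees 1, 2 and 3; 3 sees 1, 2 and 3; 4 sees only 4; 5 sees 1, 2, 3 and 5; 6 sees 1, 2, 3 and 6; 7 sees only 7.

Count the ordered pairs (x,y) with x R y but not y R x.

Enumerating: (2,1), (3,1), (5,1), (5,2), (5,3), (6,1), (6,2), (6,3).

8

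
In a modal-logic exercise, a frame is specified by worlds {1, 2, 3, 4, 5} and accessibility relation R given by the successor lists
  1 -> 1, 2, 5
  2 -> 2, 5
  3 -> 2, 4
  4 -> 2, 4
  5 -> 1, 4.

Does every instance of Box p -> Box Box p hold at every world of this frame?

No

The schema 4 characterises exactly the transitive frames.
Transitive: no — 1 R 5 and 5 R 4, but not 1 R 4.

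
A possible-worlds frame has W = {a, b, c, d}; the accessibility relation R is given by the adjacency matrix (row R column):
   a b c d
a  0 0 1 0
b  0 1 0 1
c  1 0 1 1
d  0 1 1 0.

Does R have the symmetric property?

Yes

Symmetric: yes — every pair in R has its reverse in R.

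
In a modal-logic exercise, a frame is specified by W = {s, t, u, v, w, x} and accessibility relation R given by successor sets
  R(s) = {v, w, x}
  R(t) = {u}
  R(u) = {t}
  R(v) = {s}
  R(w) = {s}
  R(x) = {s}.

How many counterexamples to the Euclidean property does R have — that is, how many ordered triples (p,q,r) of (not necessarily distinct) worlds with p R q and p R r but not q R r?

Enumerating: (s,v,v), (s,v,w), (s,v,x), (s,w,v), (s,w,w), (s,w,x), (s,x,v), (s,x,w), (s,x,x), (t,u,u), (u,t,t), (v,s,s), (w,s,s), (x,s,s).

14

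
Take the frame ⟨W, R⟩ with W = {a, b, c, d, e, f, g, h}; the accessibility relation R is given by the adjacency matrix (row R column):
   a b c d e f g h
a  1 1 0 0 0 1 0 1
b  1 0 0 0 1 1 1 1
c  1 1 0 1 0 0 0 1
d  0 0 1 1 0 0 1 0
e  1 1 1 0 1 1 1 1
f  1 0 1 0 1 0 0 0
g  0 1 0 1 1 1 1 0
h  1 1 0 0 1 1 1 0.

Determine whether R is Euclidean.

No

Euclidean: no — a R f and a R b, but not f R b.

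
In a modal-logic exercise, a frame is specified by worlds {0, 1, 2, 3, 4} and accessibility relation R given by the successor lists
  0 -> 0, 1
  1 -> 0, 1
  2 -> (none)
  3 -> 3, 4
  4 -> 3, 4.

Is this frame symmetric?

Yes

Symmetric: yes — every pair in R has its reverse in R.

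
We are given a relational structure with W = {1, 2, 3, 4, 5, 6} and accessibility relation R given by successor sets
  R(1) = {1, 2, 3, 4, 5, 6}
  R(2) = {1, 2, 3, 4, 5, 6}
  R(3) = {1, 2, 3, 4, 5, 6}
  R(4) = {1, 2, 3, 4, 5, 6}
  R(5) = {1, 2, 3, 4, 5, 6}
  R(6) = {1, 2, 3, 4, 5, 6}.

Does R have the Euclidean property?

Euclidean: yes — any two successors of a common world are R-related.

Yes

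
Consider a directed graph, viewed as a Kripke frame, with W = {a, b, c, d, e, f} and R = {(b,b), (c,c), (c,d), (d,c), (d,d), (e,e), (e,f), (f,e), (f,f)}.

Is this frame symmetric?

Symmetric: yes — every pair in R has its reverse in R.

Yes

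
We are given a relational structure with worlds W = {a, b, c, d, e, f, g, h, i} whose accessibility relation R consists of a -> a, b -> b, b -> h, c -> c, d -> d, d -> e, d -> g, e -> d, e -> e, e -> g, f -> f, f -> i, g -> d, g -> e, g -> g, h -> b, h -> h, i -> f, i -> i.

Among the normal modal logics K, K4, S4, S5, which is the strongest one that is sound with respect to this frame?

Transitive (axiom 4): yes — every two-step R-path is closed by a direct edge.
Reflexive (axiom T): yes — every world is R-related to itself.
Euclidean (axiom 5): yes — any two successors of a common world are R-related.
So F validates K, K4, S4, S5. The strongest is S5.

S5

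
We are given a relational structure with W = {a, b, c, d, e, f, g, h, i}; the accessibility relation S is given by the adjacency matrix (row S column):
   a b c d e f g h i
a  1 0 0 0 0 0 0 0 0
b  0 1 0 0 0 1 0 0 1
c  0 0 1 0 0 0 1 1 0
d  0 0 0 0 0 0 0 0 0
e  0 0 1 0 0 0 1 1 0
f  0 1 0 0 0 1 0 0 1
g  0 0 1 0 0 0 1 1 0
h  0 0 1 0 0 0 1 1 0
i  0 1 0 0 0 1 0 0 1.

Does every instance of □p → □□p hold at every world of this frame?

By correspondence theory, 4 is valid on a frame iff S is transitive.
Transitive: yes — every two-step S-path is closed by a direct edge.

Yes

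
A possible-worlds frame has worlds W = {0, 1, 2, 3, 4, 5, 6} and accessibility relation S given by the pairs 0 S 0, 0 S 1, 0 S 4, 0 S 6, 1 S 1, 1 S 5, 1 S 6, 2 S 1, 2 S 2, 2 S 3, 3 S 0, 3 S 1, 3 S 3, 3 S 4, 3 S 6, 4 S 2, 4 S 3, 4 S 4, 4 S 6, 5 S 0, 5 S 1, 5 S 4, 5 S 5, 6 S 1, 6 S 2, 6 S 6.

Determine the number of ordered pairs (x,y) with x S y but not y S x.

Enumerating: (0,1), (0,4), (0,6), (2,1), (2,3), (3,0), (3,1), (3,6), (4,2), (4,6), (5,0), (5,4), (6,2).

13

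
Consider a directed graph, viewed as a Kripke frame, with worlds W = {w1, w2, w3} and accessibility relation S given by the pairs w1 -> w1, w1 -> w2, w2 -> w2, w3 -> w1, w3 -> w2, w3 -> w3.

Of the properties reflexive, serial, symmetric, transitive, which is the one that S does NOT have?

symmetric

Reflexive: yes — every world is S-related to itself.
Serial: yes — every world has a successor (e.g. w1 S w1).
Symmetric: no — w1 S w2 but not w2 S w1.
Transitive: yes — every two-step S-path is closed by a direct edge.
Only symmetric fails.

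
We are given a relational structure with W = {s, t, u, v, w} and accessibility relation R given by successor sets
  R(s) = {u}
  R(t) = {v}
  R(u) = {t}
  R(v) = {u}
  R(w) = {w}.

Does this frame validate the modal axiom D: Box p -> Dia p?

Axiom D corresponds to the accessibility relation being serial.
Serial: yes — every world has a successor (e.g. s R u).

Yes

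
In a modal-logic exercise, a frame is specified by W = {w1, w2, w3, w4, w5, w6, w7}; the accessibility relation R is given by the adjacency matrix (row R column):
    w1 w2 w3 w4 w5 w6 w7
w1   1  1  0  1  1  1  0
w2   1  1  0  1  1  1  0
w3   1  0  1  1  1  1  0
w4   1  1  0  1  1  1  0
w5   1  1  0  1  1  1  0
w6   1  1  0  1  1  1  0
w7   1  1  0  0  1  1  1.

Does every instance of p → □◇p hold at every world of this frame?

No

By correspondence theory, B is valid on a frame iff R is symmetric.
Symmetric: no — w3 R w1 but not w1 R w3.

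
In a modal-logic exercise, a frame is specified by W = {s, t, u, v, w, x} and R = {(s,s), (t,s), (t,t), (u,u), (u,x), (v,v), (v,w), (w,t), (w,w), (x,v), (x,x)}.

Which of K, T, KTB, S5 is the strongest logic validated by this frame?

T

Reflexive (axiom T): yes — every world is R-related to itself.
Symmetric (axiom B): no — t R s but not s R t.
Euclidean (axiom 5): no — t R s and t R t, but not s R t.
So F validates K, T; KTB would additionally require R to be symmetric. The strongest is T.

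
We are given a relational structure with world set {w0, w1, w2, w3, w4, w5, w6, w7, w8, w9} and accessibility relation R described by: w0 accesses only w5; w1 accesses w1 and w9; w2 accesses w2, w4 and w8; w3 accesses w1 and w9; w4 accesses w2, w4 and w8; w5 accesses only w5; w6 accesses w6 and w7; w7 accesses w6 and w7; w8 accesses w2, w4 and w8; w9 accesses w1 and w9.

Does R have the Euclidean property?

Yes

Euclidean: yes — any two successors of a common world are R-related.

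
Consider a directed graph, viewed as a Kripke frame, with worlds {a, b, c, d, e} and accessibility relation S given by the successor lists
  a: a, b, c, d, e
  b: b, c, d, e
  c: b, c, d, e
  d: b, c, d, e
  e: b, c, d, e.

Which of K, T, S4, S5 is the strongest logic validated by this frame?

S4

Reflexive (axiom T): yes — every world is S-related to itself.
Transitive (axiom 4): yes — every two-step S-path is closed by a direct edge.
Euclidean (axiom 5): no — a S b and a S a, but not b S a.
So F validates K, T, S4; S5 would additionally require S to be Euclidean. The strongest is S4.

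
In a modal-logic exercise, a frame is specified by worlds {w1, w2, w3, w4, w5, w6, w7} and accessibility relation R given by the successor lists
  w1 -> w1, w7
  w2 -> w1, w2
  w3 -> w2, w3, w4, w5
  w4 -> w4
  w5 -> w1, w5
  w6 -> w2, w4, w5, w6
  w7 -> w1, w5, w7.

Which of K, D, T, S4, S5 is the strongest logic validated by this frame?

T

Serial (axiom D): yes — every world has a successor (e.g. w1 R w1).
Reflexive (axiom T): yes — every world is R-related to itself.
Transitive (axiom 4): no — w1 R w7 and w7 R w5, but not w1 R w5.
Euclidean (axiom 5): no — w3 R w2 and w3 R w4, but not w2 R w4.
So F validates K, D, T; S4 would additionally require R to be transitive. The strongest is T.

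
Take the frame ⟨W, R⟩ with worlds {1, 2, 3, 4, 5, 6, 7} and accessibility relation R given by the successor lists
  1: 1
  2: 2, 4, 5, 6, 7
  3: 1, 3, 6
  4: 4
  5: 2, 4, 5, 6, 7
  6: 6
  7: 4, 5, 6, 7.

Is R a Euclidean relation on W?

No

Euclidean: no — 2 R 4 and 2 R 5, but not 4 R 5.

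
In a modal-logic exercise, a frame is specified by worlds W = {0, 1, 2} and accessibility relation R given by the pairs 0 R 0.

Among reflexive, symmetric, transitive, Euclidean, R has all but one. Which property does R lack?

reflexive

Reflexive: no — 1 is not related to itself.
Symmetric: yes — every pair in R has its reverse in R.
Transitive: yes — every two-step R-path is closed by a direct edge.
Euclidean: yes — any two successors of a common world are R-related.
Only reflexive fails.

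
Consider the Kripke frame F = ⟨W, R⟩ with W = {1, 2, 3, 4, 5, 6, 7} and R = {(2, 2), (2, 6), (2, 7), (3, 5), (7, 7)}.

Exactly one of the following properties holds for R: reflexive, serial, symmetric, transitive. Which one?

transitive

Reflexive: no — 1 is not related to itself.
Serial: no — 1 has no R-successor.
Symmetric: no — 2 R 6 but not 6 R 2.
Transitive: yes — every two-step R-path is closed by a direct edge.
Only transitive holds.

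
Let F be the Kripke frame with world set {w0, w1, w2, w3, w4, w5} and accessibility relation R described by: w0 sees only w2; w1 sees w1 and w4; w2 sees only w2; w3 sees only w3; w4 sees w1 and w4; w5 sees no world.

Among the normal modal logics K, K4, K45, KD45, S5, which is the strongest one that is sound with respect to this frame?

K45

Transitive (axiom 4): yes — every two-step R-path is closed by a direct edge.
Euclidean (axiom 5): yes — any two successors of a common world are R-related.
Serial (axiom D): no — w5 has no R-successor.
Reflexive (axiom T): no — w0 is not related to itself.
So F validates K, K4, K45; KD45 would additionally require R to be serial. The strongest is K45.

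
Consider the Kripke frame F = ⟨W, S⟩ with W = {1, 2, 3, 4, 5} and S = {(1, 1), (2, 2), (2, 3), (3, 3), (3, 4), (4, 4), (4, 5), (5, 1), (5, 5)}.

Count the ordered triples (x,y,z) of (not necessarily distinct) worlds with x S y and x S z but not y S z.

Enumerating: (2,3,2), (3,4,3), (4,5,4), (5,1,5).

4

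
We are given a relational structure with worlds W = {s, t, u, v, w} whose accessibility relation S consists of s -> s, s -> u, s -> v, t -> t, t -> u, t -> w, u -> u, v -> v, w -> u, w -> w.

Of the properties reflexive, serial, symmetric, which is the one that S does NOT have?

symmetric

Reflexive: yes — every world is S-related to itself.
Serial: yes — every world has a successor (e.g. s S s).
Symmetric: no — s S u but not u S s.
Only symmetric fails.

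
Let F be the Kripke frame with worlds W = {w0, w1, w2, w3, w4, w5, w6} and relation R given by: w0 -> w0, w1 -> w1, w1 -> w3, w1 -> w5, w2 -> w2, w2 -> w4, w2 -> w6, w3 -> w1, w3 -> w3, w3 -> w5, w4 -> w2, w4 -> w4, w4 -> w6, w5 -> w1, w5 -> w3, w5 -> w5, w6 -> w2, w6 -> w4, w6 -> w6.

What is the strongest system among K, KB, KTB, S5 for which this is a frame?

Symmetric (axiom B): yes — every pair in R has its reverse in R.
Reflexive (axiom T): yes — every world is R-related to itself.
Euclidean (axiom 5): yes — any two successors of a common world are R-related.
So F validates K, KB, KTB, S5. The strongest is S5.

S5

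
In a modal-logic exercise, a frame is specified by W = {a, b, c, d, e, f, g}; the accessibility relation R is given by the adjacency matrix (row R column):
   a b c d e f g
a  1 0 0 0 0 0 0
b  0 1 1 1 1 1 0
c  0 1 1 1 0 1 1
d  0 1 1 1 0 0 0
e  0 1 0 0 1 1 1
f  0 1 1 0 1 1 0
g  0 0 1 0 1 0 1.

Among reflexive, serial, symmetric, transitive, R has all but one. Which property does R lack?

transitive

Reflexive: yes — every world is R-related to itself.
Serial: yes — every world has a successor (e.g. a R a).
Symmetric: yes — every pair in R has its reverse in R.
Transitive: no — b R c and c R g, but not b R g.
Only transitive fails.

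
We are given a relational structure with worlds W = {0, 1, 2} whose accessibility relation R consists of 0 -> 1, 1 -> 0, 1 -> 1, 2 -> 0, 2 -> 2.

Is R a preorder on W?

No

Reflexive: no — 0 is not related to itself.
Transitive: no — 2 R 0 and 0 R 1, but not 2 R 1.
So R is not a preorder.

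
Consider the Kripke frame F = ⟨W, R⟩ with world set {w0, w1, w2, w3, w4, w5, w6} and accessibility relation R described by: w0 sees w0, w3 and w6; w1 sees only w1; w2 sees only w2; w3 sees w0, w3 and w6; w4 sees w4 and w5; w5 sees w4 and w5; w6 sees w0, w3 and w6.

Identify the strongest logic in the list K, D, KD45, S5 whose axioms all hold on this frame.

S5

Serial (axiom D): yes — every world has a successor (e.g. w0 R w0).
Euclidean (axiom 5): yes — any two successors of a common world are R-related.
Transitive (axiom 4): yes — every two-step R-path is closed by a direct edge.
Reflexive (axiom T): yes — every world is R-related to itself.
So F validates K, D, KD45, S5. The strongest is S5.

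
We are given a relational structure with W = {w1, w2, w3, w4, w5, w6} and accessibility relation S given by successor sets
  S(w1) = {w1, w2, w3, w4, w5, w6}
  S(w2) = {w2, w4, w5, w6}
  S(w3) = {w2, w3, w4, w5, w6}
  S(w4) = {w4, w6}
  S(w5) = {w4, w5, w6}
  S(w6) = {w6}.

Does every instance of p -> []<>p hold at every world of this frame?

Axiom B corresponds to the accessibility relation being symmetric.
Symmetric: no — w1 S w2 but not w2 S w1.

No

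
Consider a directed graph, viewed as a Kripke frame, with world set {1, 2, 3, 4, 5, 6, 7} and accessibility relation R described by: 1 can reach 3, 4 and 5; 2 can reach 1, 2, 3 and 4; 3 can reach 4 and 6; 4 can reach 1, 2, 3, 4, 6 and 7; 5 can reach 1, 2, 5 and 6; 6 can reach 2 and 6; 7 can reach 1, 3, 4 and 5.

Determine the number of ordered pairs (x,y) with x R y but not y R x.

11

Enumerating: (1,3), (2,1), (2,3), (3,6), (4,6), (5,2), (5,6), (6,2), (7,1), (7,3), (7,5).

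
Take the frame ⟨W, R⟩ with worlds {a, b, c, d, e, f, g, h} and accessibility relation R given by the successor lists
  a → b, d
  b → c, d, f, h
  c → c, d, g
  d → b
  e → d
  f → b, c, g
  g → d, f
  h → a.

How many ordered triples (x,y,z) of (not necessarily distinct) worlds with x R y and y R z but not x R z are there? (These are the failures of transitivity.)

27

Enumerating: (a,b,c), (a,b,f), (a,b,h), (b,c,g), (b,d,b), (b,f,b), (b,f,g), (b,h,a), (c,d,b), (c,g,f), (d,b,c), (d,b,d), … and 15 more.
Total: 27.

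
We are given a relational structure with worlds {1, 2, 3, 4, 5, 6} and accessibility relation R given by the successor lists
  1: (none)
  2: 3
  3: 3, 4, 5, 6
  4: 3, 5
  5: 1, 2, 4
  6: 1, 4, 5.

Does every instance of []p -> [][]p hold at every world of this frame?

No

By correspondence theory, 4 is valid on a frame iff R is transitive.
Transitive: no — 2 R 3 and 3 R 4, but not 2 R 4.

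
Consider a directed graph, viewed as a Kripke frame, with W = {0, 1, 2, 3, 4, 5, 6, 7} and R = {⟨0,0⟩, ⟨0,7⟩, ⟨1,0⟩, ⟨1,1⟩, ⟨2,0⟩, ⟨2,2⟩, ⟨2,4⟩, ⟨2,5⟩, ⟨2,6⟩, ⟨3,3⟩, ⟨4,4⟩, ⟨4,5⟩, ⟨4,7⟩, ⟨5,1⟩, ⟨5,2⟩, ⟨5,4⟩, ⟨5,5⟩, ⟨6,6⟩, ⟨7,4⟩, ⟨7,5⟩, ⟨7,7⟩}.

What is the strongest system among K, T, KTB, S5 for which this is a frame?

Reflexive (axiom T): yes — every world is R-related to itself.
Symmetric (axiom B): no — 0 R 7 but not 7 R 0.
Euclidean (axiom 5): no — 2 R 0 and 2 R 4, but not 0 R 4.
So F validates K, T; KTB would additionally require R to be symmetric. The strongest is T.

T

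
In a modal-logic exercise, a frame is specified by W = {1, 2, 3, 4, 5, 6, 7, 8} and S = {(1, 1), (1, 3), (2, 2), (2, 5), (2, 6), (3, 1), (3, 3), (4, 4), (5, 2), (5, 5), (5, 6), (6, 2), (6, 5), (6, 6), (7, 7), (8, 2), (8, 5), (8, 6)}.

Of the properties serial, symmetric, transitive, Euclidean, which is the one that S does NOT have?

Serial: yes — every world has a successor (e.g. 1 S 1).
Symmetric: no — 8 S 2 but not 2 S 8.
Transitive: yes — every two-step S-path is closed by a direct edge.
Euclidean: yes — any two successors of a common world are S-related.
Only symmetric fails.

symmetric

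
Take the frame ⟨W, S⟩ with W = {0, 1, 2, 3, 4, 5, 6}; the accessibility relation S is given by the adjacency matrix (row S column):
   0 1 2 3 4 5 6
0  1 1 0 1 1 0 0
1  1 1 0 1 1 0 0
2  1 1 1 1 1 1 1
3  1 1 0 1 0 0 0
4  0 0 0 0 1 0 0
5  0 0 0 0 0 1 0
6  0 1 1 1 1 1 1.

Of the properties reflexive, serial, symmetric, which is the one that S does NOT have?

symmetric

Reflexive: yes — every world is S-related to itself.
Serial: yes — every world has a successor (e.g. 0 S 0).
Symmetric: no — 0 S 4 but not 4 S 0.
Only symmetric fails.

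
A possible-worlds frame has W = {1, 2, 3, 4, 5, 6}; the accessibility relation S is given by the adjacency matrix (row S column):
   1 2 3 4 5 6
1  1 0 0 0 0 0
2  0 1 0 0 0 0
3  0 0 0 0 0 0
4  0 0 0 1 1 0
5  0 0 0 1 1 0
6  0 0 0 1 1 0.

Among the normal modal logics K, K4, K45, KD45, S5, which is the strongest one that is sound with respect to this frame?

K45

Transitive (axiom 4): yes — every two-step S-path is closed by a direct edge.
Euclidean (axiom 5): yes — any two successors of a common world are S-related.
Serial (axiom D): no — 3 has no S-successor.
Reflexive (axiom T): no — 3 is not related to itself.
So F validates K, K4, K45; KD45 would additionally require S to be serial. The strongest is K45.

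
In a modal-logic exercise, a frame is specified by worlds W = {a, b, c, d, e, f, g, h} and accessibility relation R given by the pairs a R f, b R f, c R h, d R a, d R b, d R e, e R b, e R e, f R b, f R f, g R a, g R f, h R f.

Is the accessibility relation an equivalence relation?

No

Reflexive: no — a is not related to itself.
Symmetric: no — a R f but not f R a.
Transitive: no — a R f and f R b, but not a R b.
So R is not an equivalence relation.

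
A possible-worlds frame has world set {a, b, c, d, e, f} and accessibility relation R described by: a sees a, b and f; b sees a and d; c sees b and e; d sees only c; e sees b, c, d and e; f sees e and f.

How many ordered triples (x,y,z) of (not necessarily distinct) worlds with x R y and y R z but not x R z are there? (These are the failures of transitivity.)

Enumerating: (a,b,d), (a,f,e), (b,a,b), (b,a,f), (b,d,c), (c,b,a), (c,b,d), (c,e,c), (c,e,d), (d,c,b), (d,c,e), (e,b,a), (f,e,b), (f,e,c), (f,e,d).

15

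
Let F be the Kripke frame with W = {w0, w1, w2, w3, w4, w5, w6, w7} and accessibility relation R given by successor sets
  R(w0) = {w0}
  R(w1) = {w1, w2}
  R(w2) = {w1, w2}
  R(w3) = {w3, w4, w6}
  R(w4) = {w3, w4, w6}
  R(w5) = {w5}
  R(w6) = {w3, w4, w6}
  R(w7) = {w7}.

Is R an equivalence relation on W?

Yes

Reflexive: yes — every world is R-related to itself.
Symmetric: yes — every pair in R has its reverse in R.
Transitive: yes — every two-step R-path is closed by a direct edge.
So R is an equivalence relation.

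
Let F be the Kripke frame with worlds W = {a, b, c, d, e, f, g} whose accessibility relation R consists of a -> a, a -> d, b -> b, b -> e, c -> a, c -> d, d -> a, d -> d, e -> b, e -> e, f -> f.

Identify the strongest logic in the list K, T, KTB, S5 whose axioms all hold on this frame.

K

Reflexive (axiom T): no — c is not related to itself.
Symmetric (axiom B): no — c R a but not a R c.
Euclidean (axiom 5): yes — any two successors of a common world are R-related.
So F validates K; T would additionally require R to be reflexive. The strongest is K.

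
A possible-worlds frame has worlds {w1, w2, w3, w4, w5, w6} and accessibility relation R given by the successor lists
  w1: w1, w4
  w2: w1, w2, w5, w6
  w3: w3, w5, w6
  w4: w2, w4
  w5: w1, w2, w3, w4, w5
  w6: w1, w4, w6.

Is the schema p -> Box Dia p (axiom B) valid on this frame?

No

By correspondence theory, B is valid on a frame iff R is symmetric.
Symmetric: no — w1 R w4 but not w4 R w1.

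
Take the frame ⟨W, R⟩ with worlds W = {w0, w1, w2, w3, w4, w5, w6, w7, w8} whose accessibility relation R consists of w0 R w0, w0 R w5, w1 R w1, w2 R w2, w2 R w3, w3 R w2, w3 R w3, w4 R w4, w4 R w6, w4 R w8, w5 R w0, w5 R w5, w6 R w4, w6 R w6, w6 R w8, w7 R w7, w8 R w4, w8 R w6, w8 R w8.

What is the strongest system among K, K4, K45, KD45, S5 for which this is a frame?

S5

Transitive (axiom 4): yes — every two-step R-path is closed by a direct edge.
Euclidean (axiom 5): yes — any two successors of a common world are R-related.
Serial (axiom D): yes — every world has a successor (e.g. w0 R w0).
Reflexive (axiom T): yes — every world is R-related to itself.
So F validates K, K4, K45, KD45, S5. The strongest is S5.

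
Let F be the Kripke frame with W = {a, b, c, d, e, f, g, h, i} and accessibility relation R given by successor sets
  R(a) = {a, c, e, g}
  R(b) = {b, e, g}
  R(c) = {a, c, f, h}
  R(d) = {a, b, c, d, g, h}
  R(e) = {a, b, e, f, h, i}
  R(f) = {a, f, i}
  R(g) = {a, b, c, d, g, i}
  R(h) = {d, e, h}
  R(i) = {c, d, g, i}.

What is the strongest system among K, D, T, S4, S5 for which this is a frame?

Serial (axiom D): yes — every world has a successor (e.g. a R a).
Reflexive (axiom T): yes — every world is R-related to itself.
Transitive (axiom 4): no — a R c and c R f, but not a R f.
Euclidean (axiom 5): no — a R c and a R e, but not c R e.
So F validates K, D, T; S4 would additionally require R to be transitive. The strongest is T.

T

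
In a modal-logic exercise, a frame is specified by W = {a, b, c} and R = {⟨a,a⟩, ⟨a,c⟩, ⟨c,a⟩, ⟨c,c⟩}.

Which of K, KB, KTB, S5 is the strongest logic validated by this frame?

KB

Symmetric (axiom B): yes — every pair in R has its reverse in R.
Reflexive (axiom T): no — b is not related to itself.
Euclidean (axiom 5): yes — any two successors of a common world are R-related.
So F validates K, KB; KTB would additionally require R to be reflexive. The strongest is KB.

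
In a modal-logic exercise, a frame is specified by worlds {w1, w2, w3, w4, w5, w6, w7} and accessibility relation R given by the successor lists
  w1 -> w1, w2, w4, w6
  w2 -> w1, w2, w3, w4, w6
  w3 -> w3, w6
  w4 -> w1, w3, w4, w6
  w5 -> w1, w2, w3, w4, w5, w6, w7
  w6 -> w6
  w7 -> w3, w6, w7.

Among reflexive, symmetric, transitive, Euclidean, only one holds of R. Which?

reflexive

Reflexive: yes — every world is R-related to itself.
Symmetric: no — w1 R w6 but not w6 R w1.
Transitive: no — w1 R w2 and w2 R w3, but not w1 R w3.
Euclidean: no — w1 R w4 and w1 R w2, but not w4 R w2.
Only reflexive holds.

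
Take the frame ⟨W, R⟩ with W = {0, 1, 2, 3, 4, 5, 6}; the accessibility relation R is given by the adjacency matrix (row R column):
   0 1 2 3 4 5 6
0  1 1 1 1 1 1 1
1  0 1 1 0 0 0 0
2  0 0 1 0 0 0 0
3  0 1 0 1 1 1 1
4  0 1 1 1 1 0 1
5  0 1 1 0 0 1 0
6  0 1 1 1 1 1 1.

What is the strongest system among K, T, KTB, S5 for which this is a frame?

T

Reflexive (axiom T): yes — every world is R-related to itself.
Symmetric (axiom B): no — 0 R 1 but not 1 R 0.
Euclidean (axiom 5): no — 0 R 1 and 0 R 3, but not 1 R 3.
So F validates K, T; KTB would additionally require R to be symmetric. The strongest is T.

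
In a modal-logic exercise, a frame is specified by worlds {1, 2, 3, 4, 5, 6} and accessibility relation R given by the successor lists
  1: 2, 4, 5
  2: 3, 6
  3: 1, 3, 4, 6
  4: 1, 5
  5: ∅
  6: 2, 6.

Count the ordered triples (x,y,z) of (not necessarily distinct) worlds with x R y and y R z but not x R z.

Enumerating: (1,2,3), (1,2,6), (1,4,1), (2,3,1), (2,3,4), (2,6,2), (3,1,2), (3,1,5), (3,4,5), (3,6,2), (4,1,2), (4,1,4), (6,2,3).

13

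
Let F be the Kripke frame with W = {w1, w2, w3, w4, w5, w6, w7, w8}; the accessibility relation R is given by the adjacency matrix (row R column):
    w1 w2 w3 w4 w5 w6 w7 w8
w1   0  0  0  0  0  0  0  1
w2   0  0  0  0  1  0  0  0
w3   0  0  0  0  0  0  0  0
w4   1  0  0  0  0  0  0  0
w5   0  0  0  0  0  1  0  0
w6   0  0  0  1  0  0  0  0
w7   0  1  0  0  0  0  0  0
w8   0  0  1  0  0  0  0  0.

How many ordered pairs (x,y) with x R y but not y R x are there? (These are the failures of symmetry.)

7

Enumerating: (w1,w8), (w2,w5), (w4,w1), (w5,w6), (w6,w4), (w7,w2), (w8,w3).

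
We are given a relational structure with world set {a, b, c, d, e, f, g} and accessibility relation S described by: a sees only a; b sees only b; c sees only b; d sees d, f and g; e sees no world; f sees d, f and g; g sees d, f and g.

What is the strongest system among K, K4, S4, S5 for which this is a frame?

Transitive (axiom 4): yes — every two-step S-path is closed by a direct edge.
Reflexive (axiom T): no — c is not related to itself.
Euclidean (axiom 5): yes — any two successors of a common world are S-related.
So F validates K, K4; S4 would additionally require S to be reflexive. The strongest is K4.

K4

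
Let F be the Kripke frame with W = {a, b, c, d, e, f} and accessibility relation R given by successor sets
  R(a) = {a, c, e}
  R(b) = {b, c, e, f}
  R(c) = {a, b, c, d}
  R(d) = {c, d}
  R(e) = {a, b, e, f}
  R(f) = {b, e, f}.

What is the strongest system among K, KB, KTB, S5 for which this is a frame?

Symmetric (axiom B): yes — every pair in R has its reverse in R.
Reflexive (axiom T): yes — every world is R-related to itself.
Euclidean (axiom 5): no — a R c and a R e, but not c R e.
So F validates K, KB, KTB; S5 would additionally require R to be Euclidean. The strongest is KTB.

KTB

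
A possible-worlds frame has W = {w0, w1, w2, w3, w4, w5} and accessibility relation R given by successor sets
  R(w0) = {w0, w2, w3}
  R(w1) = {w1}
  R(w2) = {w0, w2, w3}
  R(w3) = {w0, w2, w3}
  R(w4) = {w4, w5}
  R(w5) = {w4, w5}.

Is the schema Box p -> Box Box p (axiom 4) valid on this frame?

By correspondence theory, 4 is valid on a frame iff R is transitive.
Transitive: yes — every two-step R-path is closed by a direct edge.

Yes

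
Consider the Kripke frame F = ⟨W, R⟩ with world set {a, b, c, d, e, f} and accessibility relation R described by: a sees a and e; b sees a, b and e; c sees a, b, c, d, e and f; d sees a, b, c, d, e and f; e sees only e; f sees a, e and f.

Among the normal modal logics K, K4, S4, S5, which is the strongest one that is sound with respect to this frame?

S4

Transitive (axiom 4): yes — every two-step R-path is closed by a direct edge.
Reflexive (axiom T): yes — every world is R-related to itself.
Euclidean (axiom 5): no — b R e and b R a, but not e R a.
So F validates K, K4, S4; S5 would additionally require R to be Euclidean. The strongest is S4.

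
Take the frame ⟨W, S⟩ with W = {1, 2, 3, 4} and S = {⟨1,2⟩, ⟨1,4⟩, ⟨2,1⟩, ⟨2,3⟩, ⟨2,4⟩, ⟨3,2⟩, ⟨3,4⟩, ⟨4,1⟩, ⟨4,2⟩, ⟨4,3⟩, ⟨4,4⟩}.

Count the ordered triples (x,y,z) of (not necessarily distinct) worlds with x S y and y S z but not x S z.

11

Enumerating: (1,2,1), (1,2,3), (1,4,1), (1,4,3), (2,1,2), (2,3,2), (2,4,2), (3,2,1), (3,2,3), (3,4,1), (3,4,3).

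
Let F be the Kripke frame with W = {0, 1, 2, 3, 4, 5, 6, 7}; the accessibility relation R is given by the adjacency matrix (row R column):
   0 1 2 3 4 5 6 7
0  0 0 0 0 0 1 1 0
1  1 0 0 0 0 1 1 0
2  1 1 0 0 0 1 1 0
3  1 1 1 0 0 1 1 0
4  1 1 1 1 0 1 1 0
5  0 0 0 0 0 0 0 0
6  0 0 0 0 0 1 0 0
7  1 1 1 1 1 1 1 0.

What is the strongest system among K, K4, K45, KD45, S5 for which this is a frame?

Transitive (axiom 4): yes — every two-step R-path is closed by a direct edge.
Euclidean (axiom 5): no — 0 R 5 and 0 R 6, but not 5 R 6.
Serial (axiom D): no — 5 has no R-successor.
Reflexive (axiom T): no — 0 is not related to itself.
So F validates K, K4; K45 would additionally require R to be Euclidean. The strongest is K4.

K4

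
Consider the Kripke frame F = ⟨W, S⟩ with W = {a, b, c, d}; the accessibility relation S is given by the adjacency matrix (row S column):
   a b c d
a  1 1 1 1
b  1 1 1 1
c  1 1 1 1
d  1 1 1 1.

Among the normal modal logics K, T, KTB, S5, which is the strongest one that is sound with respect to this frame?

Reflexive (axiom T): yes — every world is S-related to itself.
Symmetric (axiom B): yes — every pair in S has its reverse in S.
Euclidean (axiom 5): yes — any two successors of a common world are S-related.
So F validates K, T, KTB, S5. The strongest is S5.

S5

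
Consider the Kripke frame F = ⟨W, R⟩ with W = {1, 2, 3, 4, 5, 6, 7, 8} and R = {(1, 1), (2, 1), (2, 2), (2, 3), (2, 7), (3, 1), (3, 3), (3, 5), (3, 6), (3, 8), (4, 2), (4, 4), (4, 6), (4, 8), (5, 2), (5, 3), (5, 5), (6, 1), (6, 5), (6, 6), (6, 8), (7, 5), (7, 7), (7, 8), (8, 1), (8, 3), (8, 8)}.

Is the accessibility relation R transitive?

No

Transitive: no — 2 R 3 and 3 R 5, but not 2 R 5.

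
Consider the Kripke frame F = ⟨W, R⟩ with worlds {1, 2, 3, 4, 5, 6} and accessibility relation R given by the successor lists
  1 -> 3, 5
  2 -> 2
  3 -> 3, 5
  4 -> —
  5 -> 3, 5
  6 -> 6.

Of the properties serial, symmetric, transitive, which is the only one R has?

Serial: no — 4 has no R-successor.
Symmetric: no — 1 R 3 but not 3 R 1.
Transitive: yes — every two-step R-path is closed by a direct edge.
Only transitive holds.

transitive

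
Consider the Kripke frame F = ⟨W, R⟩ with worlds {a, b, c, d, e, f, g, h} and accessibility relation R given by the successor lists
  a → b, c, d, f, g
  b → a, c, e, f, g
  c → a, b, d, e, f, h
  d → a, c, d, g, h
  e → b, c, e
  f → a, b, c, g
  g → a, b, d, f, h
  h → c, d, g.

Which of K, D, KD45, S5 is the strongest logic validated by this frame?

D

Serial (axiom D): yes — every world has a successor (e.g. a R b).
Euclidean (axiom 5): no — a R b and a R d, but not b R d.
Transitive (axiom 4): no — a R b and b R e, but not a R e.
Reflexive (axiom T): no — a is not related to itself.
So F validates K, D; KD45 would additionally require R to be Euclidean and transitive. The strongest is D.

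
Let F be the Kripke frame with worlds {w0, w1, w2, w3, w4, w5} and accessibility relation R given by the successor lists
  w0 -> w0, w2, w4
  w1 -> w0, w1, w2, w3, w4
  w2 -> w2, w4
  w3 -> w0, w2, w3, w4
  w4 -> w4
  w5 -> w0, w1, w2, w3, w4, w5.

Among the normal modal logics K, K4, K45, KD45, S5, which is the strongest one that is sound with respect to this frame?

Transitive (axiom 4): yes — every two-step R-path is closed by a direct edge.
Euclidean (axiom 5): no — w0 R w4 and w0 R w2, but not w4 R w2.
Serial (axiom D): yes — every world has a successor (e.g. w0 R w0).
Reflexive (axiom T): yes — every world is R-related to itself.
So F validates K, K4; K45 would additionally require R to be Euclidean. The strongest is K4.

K4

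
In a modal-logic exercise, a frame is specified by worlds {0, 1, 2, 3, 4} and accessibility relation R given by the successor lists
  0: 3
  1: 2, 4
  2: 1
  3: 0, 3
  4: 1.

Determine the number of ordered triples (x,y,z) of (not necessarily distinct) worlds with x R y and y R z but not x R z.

7

Enumerating: (0,3,0), (1,2,1), (1,4,1), (2,1,2), (2,1,4), (4,1,2), (4,1,4).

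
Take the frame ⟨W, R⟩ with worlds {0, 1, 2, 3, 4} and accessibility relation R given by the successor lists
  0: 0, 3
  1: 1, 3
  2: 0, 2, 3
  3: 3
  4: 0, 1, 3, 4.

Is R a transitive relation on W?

Yes

Transitive: yes — every two-step R-path is closed by a direct edge.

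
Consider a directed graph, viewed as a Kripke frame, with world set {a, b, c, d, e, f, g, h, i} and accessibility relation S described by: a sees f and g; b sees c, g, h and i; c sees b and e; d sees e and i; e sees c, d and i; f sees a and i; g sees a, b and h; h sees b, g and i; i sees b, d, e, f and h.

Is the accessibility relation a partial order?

No

Reflexive: no — a is not related to itself.
Transitive: no — a S f and f S i, but not a S i.
Antisymmetric: no — a S f and f S a with a ≠ f.
So S is not a partial order.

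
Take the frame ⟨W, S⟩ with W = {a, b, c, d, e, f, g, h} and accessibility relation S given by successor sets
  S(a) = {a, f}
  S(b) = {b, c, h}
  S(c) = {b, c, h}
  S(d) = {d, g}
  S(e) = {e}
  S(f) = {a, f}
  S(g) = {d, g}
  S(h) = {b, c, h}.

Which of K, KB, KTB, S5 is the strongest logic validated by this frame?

S5

Symmetric (axiom B): yes — every pair in S has its reverse in S.
Reflexive (axiom T): yes — every world is S-related to itself.
Euclidean (axiom 5): yes — any two successors of a common world are S-related.
So F validates K, KB, KTB, S5. The strongest is S5.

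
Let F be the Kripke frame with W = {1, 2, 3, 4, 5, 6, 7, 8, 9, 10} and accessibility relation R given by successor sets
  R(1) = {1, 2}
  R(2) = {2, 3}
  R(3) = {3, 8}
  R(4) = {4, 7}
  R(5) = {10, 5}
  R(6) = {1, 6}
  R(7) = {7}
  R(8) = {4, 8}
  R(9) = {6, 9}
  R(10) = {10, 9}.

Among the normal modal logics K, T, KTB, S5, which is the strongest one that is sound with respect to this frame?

Reflexive (axiom T): yes — every world is R-related to itself.
Symmetric (axiom B): no — 1 R 2 but not 2 R 1.
Euclidean (axiom 5): no — 1 R 2 and 1 R 1, but not 2 R 1.
So F validates K, T; KTB would additionally require R to be symmetric. The strongest is T.

T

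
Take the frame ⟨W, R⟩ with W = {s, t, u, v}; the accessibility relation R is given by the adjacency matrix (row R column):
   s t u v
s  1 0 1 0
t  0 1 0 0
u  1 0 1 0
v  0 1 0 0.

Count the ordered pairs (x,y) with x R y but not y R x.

1

Enumerating: (v,t).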